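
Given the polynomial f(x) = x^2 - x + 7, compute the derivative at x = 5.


Differentiate term by term using power and sum rules:
f(x) = x^2 - x + 7
f'(x) = 2x - 1
Substitute x = 5:
f'(5) = 2 * 5 - 1
= 10 - 1
= 9

9


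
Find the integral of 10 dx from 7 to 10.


The integral of a constant k over [a, b] equals k * (b - a).
integral from 7 to 10 of 10 dx
= 10 * (10 - 7)
= 10 * 3
= 30

30


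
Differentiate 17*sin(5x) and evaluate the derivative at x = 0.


Apply the chain rule to differentiate 17*sin(5x):
d/dx [17*sin(5x)]
= 17 * cos(5x) * d/dx(5x)
= 17 * 5 * cos(5x)
= 85 * cos(5x)
Evaluate at x = 0:
= 85 * cos(0)
= 85 * 1
= 85

85


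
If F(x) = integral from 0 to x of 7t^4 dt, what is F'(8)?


By the Fundamental Theorem of Calculus (Part 1):
If F(x) = integral from 0 to x of f(t) dt, then F'(x) = f(x)
Here f(t) = 7t^4
So F'(x) = 7x^4
Evaluate at x = 8:
F'(8) = 7 * 8^4
= 7 * 4096
= 28672

28672


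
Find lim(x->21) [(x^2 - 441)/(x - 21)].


Direct substitution gives 0/0, so we factor the numerator.
Factor: (x^2 - 441) = (x - 21)(x + 21)
Cancel the common factor (x - 21):
(x^2 - 441)/(x - 21) = (x + 21)
Now substitute x = 21:
= (21 + 21) = 42

42


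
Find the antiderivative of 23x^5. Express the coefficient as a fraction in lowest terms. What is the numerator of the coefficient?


Apply the power rule for integration:
integral of ax^n dx = a/(n+1) * x^(n+1) + C
integral of 23x^5 dx
= 23/6 * x^6 + C
The coefficient in lowest terms is 23/6, and its numerator is 23

23


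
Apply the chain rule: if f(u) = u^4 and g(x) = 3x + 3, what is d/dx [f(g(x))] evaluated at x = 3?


Using the chain rule: (f(g(x)))' = f'(g(x)) * g'(x)
First, find g(3):
g(3) = 3 * 3 + 3 = 12
Next, f'(u) = 4u^3
And g'(x) = 3
So f'(g(3)) * g'(3)
= 4 * 12^3 * 3
= 4 * 1728 * 3
= 20736

20736


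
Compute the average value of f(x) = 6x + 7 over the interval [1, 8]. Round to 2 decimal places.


Average value = 1/(b-a) * integral from a to b of f(x) dx
First compute the integral of 6x + 7:
F(x) = 3x^2 + 7x
F(8) = 3 * 64 + 7 * 8 = 248
F(1) = 3 * 1 + 7 * 1 = 10
Integral = 248 - 10 = 238
Average = 238 / (8 - 1) = 238 / 7
= 34 = 34.00

34.00


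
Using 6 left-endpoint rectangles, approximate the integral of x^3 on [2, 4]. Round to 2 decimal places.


Left Riemann sum uses left endpoints of each subinterval.
Interval: [2, 4], n = 6
dx = (4 - 2) / 6 = 1/3
Left endpoints: [2, 7/3, 8/3, 3, 10/3, 11/3]
f values: [8, 343/27, 512/27, 27, 1000/27, 1331/27]
Sum = dx * (sum of f values)
= 1/3 * 153
= 51 = 51.00

51.00


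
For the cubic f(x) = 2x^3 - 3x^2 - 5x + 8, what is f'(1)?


Differentiate f(x) = 2x^3 - 3x^2 - 5x + 8 term by term:
f'(x) = 6x^2 - 6x - 5
Substitute x = 1:
f'(1) = 6 * 1^2 - 6 * 1 - 5
= 6 - 6 - 5
= -5

-5


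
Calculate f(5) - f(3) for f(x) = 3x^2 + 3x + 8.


Net change = f(b) - f(a)
f(x) = 3x^2 + 3x + 8
Compute f(5):
f(5) = 3 * 5^2 + 3 * 5 + 8
= 75 + 15 + 8
= 98
Compute f(3):
f(3) = 3 * 3^2 + 3 * 3 + 8
= 27 + 9 + 8
= 44
Net change = 98 - 44 = 54

54


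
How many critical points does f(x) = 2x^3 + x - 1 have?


Find where f'(x) = 0:
f(x) = 2x^3 + x - 1
f'(x) = 6x^2 + 1
This is a quadratic in x. Use the discriminant to count real roots.
Discriminant = (0)^2 - 4 * 6 * 1
= 0 - 24
= -24
Since discriminant < 0, f'(x) = 0 has no real solutions.
Number of critical points: 0

0


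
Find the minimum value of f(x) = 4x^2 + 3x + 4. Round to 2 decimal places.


For a quadratic f(x) = ax^2 + bx + c with a > 0, the minimum is at the vertex.
Vertex x-coordinate: x = -b/(2a)
x = -(3) / (2 * 4)
x = -3/8
Substitute back to find the minimum value:
f(-3/8) = 4 * (-3/8)^2 + 3 * (-3/8) + 4
= 9/16 - 9/8 + 4
= 55/16 ≈ 3.44

3.44


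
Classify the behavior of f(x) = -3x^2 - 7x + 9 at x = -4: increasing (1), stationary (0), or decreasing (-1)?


Compute f'(x) to determine behavior:
f'(x) = -6x - 7
f'(-4) = -6 * (-4) - 7
= 24 - 7
= 17
Since f'(-4) > 0, the function is increasing (1)

1


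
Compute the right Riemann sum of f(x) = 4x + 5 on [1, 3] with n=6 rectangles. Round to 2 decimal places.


Right Riemann sum uses right endpoints of each subinterval.
Interval: [1, 3], n = 6
dx = (3 - 1) / 6 = 1/3
Right endpoints: [4/3, 5/3, 2, 7/3, 8/3, 3]
f values: [31/3, 35/3, 13, 43/3, 47/3, 17]
Sum = dx * (sum of f values)
= 1/3 * 82
= 82/3 ≈ 27.33

27.33


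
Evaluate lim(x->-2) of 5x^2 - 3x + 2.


Since polynomials are continuous, we use direct substitution.
lim(x->-2) of 5x^2 - 3x + 2
= 5 * (-2)^2 - 3 * (-2) + 2
= 20 + 6 + 2
= 28

28


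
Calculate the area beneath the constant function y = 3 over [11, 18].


The area under a constant function y = 3 is a rectangle.
Width = 18 - 11 = 7
Height = 3
Area = width * height
= 7 * 3
= 21

21


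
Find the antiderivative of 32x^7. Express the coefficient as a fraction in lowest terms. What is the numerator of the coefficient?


Apply the power rule for integration:
integral of ax^n dx = a/(n+1) * x^(n+1) + C
integral of 32x^7 dx
= 32/8 * x^8 + C
= 4 * x^8 + C
The coefficient in lowest terms is 4 = 4/1, so its numerator is 4

4


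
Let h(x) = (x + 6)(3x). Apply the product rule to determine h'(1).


Let u(x) = x + 6 and v(x) = 3x
u'(x) = 1
v'(x) = 3
Product rule: h'(x) = u'(x)*v(x) + u(x)*v'(x)
= 1 * (3x) + (x + 6) * 3
At x = 1:
u(1) = 1 * 1 + 6 = 7
v(1) = 3 * 1 + 0 = 3
h'(1) = 1 * 3 + 7 * 3
= 3 + 21
= 24

24


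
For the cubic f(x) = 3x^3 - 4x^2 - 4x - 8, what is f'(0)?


Differentiate f(x) = 3x^3 - 4x^2 - 4x - 8 term by term:
f'(x) = 9x^2 - 8x - 4
Substitute x = 0:
f'(0) = 9 * 0^2 - 8 * 0 - 4
= 0 + 0 - 4
= -4

-4


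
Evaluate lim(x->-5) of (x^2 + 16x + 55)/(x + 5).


Direct substitution gives 0/0, so we factor the numerator.
Factor: (x^2 + 16x + 55) = (x + 5)(x + 11)
Cancel the common factor (x + 5):
(x^2 + 16x + 55)/(x + 5) = (x + 11)
Now substitute x = -5:
= (-5) - (-11) = 6

6


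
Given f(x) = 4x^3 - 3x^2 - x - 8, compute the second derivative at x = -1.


First derivative:
f'(x) = 12x^2 - 6x - 1
Second derivative:
f''(x) = 24x - 6
Substitute x = -1:
f''(-1) = 24 * (-1) - 6
= -24 - 6
= -30

-30


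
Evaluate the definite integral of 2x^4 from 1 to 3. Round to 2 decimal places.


Find the antiderivative of 2x^4:
F(x) = 2/5 * x^5
Apply the Fundamental Theorem of Calculus:
F(3) - F(1)
= 2/5 * 3^5 - 2/5 * 1^5
= 2/5 * (243 - 1)
= 2/5 * 242
= 484/5 = 96.80

96.80


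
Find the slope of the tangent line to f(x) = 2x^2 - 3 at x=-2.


The slope of the tangent line equals f'(x) at the point.
f(x) = 2x^2 - 3
f'(x) = 4x
At x = -2:
f'(-2) = 4 * (-2) + 0
= -8 + 0
= -8

-8


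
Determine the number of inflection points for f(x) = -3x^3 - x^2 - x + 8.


Inflection points occur where f''(x) = 0 and concavity changes.
f(x) = -3x^3 - x^2 - x + 8
f'(x) = -9x^2 - 2x - 1
f''(x) = -18x - 2
Set f''(x) = 0:
-18x - 2 = 0
x = 2 / (-18) = -1/9
Since f''(x) is linear (degree 1), it changes sign at this point.
Therefore there is exactly 1 inflection point.

1


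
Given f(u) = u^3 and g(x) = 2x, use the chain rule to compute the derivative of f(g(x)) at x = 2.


Using the chain rule: (f(g(x)))' = f'(g(x)) * g'(x)
First, find g(2):
g(2) = 2 * 2 + 0 = 4
Next, f'(u) = 3u^2
And g'(x) = 2
So f'(g(2)) * g'(2)
= 3 * 4^2 * 2
= 3 * 16 * 2
= 96

96


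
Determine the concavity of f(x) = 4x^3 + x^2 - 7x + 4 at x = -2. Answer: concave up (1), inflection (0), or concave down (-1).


Concavity is determined by the sign of f''(x).
f(x) = 4x^3 + x^2 - 7x + 4
f'(x) = 12x^2 + 2x - 7
f''(x) = 24x + 2
f''(-2) = 24 * (-2) + 2
= -48 + 2
= -46
Since f''(-2) < 0, the function is concave down (-1)

-1


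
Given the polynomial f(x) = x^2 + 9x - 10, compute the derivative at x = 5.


Differentiate term by term using power and sum rules:
f(x) = x^2 + 9x - 10
f'(x) = 2x + 9
Substitute x = 5:
f'(5) = 2 * 5 + 9
= 10 + 9
= 19

19


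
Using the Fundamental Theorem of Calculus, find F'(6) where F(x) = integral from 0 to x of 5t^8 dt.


By the Fundamental Theorem of Calculus (Part 1):
If F(x) = integral from 0 to x of f(t) dt, then F'(x) = f(x)
Here f(t) = 5t^8
So F'(x) = 5x^8
Evaluate at x = 6:
F'(6) = 5 * 6^8
= 5 * 1679616
= 8398080

8398080


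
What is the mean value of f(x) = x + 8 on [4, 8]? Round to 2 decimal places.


Average value = 1/(b-a) * integral from a to b of f(x) dx
First compute the integral of x + 8:
F(x) = (1/2)x^2 + 8x
F(8) = 1/2 * 64 + 8 * 8 = 96
F(4) = 1/2 * 16 + 8 * 4 = 40
Integral = 96 - 40 = 56
Average = 56 / (8 - 4) = 56 / 4
= 14 = 14.00

14.00


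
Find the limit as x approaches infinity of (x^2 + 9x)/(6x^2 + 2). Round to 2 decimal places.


For limits at infinity with equal-degree polynomials,
we compare leading coefficients.
Numerator leading term: x^2
Denominator leading term: 6x^2
Divide both by x^2:
lim = (1 + 9/x) / (6 + 2/x^2)
As x -> infinity, the 1/x and 1/x^2 terms vanish:
= 1/6 ≈ 0.17

0.17


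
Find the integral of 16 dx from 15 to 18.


The integral of a constant k over [a, b] equals k * (b - a).
integral from 15 to 18 of 16 dx
= 16 * (18 - 15)
= 16 * 3
= 48

48


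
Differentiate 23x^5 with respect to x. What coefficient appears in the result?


We apply the power rule: d/dx [ax^n] = a*n * x^(n-1)
d/dx [23x^5]
= 23 * 5 * x^(5-1)
= 115x^4
The coefficient is 115

115


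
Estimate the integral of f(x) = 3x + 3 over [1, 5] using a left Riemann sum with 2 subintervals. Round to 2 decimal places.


Left Riemann sum uses left endpoints of each subinterval.
Interval: [1, 5], n = 2
dx = (5 - 1) / 2 = 2
Left endpoints: [1, 3]
f values: [6, 12]
Sum = dx * (sum of f values)
= 2 * 18
= 36 = 36.00

36.00


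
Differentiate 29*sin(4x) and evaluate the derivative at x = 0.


Apply the chain rule to differentiate 29*sin(4x):
d/dx [29*sin(4x)]
= 29 * cos(4x) * d/dx(4x)
= 29 * 4 * cos(4x)
= 116 * cos(4x)
Evaluate at x = 0:
= 116 * cos(0)
= 116 * 1
= 116

116


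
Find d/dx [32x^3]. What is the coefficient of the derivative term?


We apply the power rule: d/dx [ax^n] = a*n * x^(n-1)
d/dx [32x^3]
= 32 * 3 * x^(3-1)
= 96x^2
The coefficient is 96

96


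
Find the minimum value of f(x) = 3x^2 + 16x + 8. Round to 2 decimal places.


For a quadratic f(x) = ax^2 + bx + c with a > 0, the minimum is at the vertex.
Vertex x-coordinate: x = -b/(2a)
x = -(16) / (2 * 3)
x = -16/6 = -8/3
Substitute back to find the minimum value:
f(-8/3) = 3 * (-8/3)^2 + 16 * (-8/3) + 8
= 64/3 - 128/3 + 8
= -40/3 ≈ -13.33

-13.33


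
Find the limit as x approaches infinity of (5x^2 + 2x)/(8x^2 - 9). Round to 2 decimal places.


For limits at infinity with equal-degree polynomials,
we compare leading coefficients.
Numerator leading term: 5x^2
Denominator leading term: 8x^2
Divide both by x^2:
lim = (5 + 2/x) / (8 - 9/x^2)
As x -> infinity, the 1/x and 1/x^2 terms vanish:
= 5/8 ≈ 0.63

0.63


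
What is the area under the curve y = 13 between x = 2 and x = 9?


The area under a constant function y = 13 is a rectangle.
Width = 9 - 2 = 7
Height = 13
Area = width * height
= 7 * 13
= 91

91


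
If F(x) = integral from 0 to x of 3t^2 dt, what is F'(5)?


By the Fundamental Theorem of Calculus (Part 1):
If F(x) = integral from 0 to x of f(t) dt, then F'(x) = f(x)
Here f(t) = 3t^2
So F'(x) = 3x^2
Evaluate at x = 5:
F'(5) = 3 * 5^2
= 3 * 25
= 75

75


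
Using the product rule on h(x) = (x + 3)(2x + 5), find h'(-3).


Let u(x) = x + 3 and v(x) = 2x + 5
u'(x) = 1
v'(x) = 2
Product rule: h'(x) = u'(x)*v(x) + u(x)*v'(x)
= 1 * (2x + 5) + (x + 3) * 2
At x = -3:
u(-3) = 1 * (-3) + 3 = 0
v(-3) = 2 * (-3) + 5 = -1
h'(-3) = 1 * (-1) + 0 * 2
= -1 + 0
= -1

-1


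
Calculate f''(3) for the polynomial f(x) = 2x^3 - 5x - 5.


First derivative:
f'(x) = 6x^2 - 5
Second derivative:
f''(x) = 12x
Substitute x = 3:
f''(3) = 12 * 3 + 0
= 36 + 0
= 36

36


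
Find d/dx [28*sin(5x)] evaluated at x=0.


Apply the chain rule to differentiate 28*sin(5x):
d/dx [28*sin(5x)]
= 28 * cos(5x) * d/dx(5x)
= 28 * 5 * cos(5x)
= 140 * cos(5x)
Evaluate at x = 0:
= 140 * cos(0)
= 140 * 1
= 140

140


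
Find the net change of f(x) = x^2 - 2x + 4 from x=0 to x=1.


Net change = f(b) - f(a)
f(x) = x^2 - 2x + 4
Compute f(1):
f(1) = 1 * 1^2 - 2 * 1 + 4
= 1 - 2 + 4
= 3
Compute f(0):
f(0) = 1 * 0^2 - 2 * 0 + 4
= 0 + 0 + 4
= 4
Net change = 3 - 4 = -1

-1


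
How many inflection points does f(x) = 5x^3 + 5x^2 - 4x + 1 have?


Inflection points occur where f''(x) = 0 and concavity changes.
f(x) = 5x^3 + 5x^2 - 4x + 1
f'(x) = 15x^2 + 10x - 4
f''(x) = 30x + 10
Set f''(x) = 0:
30x + 10 = 0
x = -10 / 30 = -1/3
Since f''(x) is linear (degree 1), it changes sign at this point.
Therefore there is exactly 1 inflection point.

1


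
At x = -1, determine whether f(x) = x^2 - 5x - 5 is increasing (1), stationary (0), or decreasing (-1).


Compute f'(x) to determine behavior:
f'(x) = 2x - 5
f'(-1) = 2 * (-1) - 5
= -2 - 5
= -7
Since f'(-1) < 0, the function is decreasing (-1)

-1


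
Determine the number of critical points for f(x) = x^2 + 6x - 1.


Find where f'(x) = 0:
f'(x) = 2x + 6
Set f'(x) = 0:
2x + 6 = 0
x = -6 / 2 = -3
This is a linear equation in x, so there is exactly one solution.
Number of critical points: 1

1


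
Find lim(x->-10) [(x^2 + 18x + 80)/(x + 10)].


Direct substitution gives 0/0, so we factor the numerator.
Factor: (x^2 + 18x + 80) = (x + 10)(x + 8)
Cancel the common factor (x + 10):
(x^2 + 18x + 80)/(x + 10) = (x + 8)
Now substitute x = -10:
= (-10) - (-8) = -2

-2


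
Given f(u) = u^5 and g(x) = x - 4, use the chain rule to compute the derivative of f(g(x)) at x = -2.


Using the chain rule: (f(g(x)))' = f'(g(x)) * g'(x)
First, find g(-2):
g(-2) = 1 * (-2) - 4 = -6
Next, f'(u) = 5u^4
And g'(x) = 1
So f'(g(-2)) * g'(-2)
= 5 * (-6)^4 * 1
= 5 * 1296 * 1
= 6480

6480


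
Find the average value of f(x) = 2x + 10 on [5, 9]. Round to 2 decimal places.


Average value = 1/(b-a) * integral from a to b of f(x) dx
First compute the integral of 2x + 10:
F(x) = x^2 + 10x
F(9) = 1 * 81 + 10 * 9 = 171
F(5) = 1 * 25 + 10 * 5 = 75
Integral = 171 - 75 = 96
Average = 96 / (9 - 5) = 96 / 4
= 24 = 24.00

24.00


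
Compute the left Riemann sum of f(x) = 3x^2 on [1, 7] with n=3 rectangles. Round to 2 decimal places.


Left Riemann sum uses left endpoints of each subinterval.
Interval: [1, 7], n = 3
dx = (7 - 1) / 3 = 2
Left endpoints: [1, 3, 5]
f values: [3, 27, 75]
Sum = dx * (sum of f values)
= 2 * 105
= 210 = 210.00

210.00


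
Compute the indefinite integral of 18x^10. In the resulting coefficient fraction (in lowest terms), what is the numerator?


Apply the power rule for integration:
integral of ax^n dx = a/(n+1) * x^(n+1) + C
integral of 18x^10 dx
= 18/11 * x^11 + C
The coefficient in lowest terms is 18/11, and its numerator is 18

18


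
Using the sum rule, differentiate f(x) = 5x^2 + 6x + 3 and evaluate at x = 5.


Differentiate term by term using power and sum rules:
f(x) = 5x^2 + 6x + 3
f'(x) = 10x + 6
Substitute x = 5:
f'(5) = 10 * 5 + 6
= 50 + 6
= 56

56


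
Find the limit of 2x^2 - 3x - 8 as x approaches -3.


Since polynomials are continuous, we use direct substitution.
lim(x->-3) of 2x^2 - 3x - 8
= 2 * (-3)^2 - 3 * (-3) - 8
= 18 + 9 - 8
= 19

19


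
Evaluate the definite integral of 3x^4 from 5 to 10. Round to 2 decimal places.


Find the antiderivative of 3x^4:
F(x) = 3/5 * x^5
Apply the Fundamental Theorem of Calculus:
F(10) - F(5)
= 3/5 * 10^5 - 3/5 * 5^5
= 3/5 * (100000 - 3125)
= 3/5 * 96875
= 58125 = 58125.00

58125.00


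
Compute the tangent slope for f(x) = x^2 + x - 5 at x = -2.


The slope of the tangent line equals f'(x) at the point.
f(x) = x^2 + x - 5
f'(x) = 2x + 1
At x = -2:
f'(-2) = 2 * (-2) + 1
= -4 + 1
= -3

-3


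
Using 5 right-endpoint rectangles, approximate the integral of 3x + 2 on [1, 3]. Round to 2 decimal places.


Right Riemann sum uses right endpoints of each subinterval.
Interval: [1, 3], n = 5
dx = (3 - 1) / 5 = 2/5
Right endpoints: [7/5, 9/5, 11/5, 13/5, 3]
f values: [31/5, 37/5, 43/5, 49/5, 11]
Sum = dx * (sum of f values)
= 2/5 * 43
= 86/5 = 17.20

17.20


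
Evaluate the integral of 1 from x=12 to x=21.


The integral of a constant k over [a, b] equals k * (b - a).
integral from 12 to 21 of 1 dx
= 1 * (21 - 12)
= 1 * 9
= 9

9


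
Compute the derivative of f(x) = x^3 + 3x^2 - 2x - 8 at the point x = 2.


Differentiate f(x) = x^3 + 3x^2 - 2x - 8 term by term:
f'(x) = 3x^2 + 6x - 2
Substitute x = 2:
f'(2) = 3 * 2^2 + 6 * 2 - 2
= 12 + 12 - 2
= 22

22


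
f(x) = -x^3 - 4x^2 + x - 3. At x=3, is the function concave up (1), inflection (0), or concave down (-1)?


Concavity is determined by the sign of f''(x).
f(x) = -x^3 - 4x^2 + x - 3
f'(x) = -3x^2 - 8x + 1
f''(x) = -6x - 8
f''(3) = -6 * 3 - 8
= -18 - 8
= -26
Since f''(3) < 0, the function is concave down (-1)

-1


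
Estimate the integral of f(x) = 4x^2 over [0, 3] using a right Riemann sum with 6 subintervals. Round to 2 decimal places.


Right Riemann sum uses right endpoints of each subinterval.
Interval: [0, 3], n = 6
dx = (3 - 0) / 6 = 1/2
Right endpoints: [1/2, 1, 3/2, 2, 5/2, 3]
f values: [1, 4, 9, 16, 25, 36]
Sum = dx * (sum of f values)
= 1/2 * 91
= 91/2 = 45.50

45.50


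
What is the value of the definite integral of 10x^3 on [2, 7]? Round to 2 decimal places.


Find the antiderivative of 10x^3:
F(x) = 10/4 * x^4
Apply the Fundamental Theorem of Calculus:
F(7) - F(2)
= 10/4 * 7^4 - 10/4 * 2^4
= 10/4 * (2401 - 16)
= 10/4 * 2385
= 11925/2 = 5962.50

5962.50


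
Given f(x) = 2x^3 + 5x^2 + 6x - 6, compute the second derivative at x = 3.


First derivative:
f'(x) = 6x^2 + 10x + 6
Second derivative:
f''(x) = 12x + 10
Substitute x = 3:
f''(3) = 12 * 3 + 10
= 36 + 10
= 46

46


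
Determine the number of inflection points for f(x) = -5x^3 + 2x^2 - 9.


Inflection points occur where f''(x) = 0 and concavity changes.
f(x) = -5x^3 + 2x^2 - 9
f'(x) = -15x^2 + 4x
f''(x) = -30x + 4
Set f''(x) = 0:
-30x + 4 = 0
x = -4 / (-30) = 2/15
Since f''(x) is linear (degree 1), it changes sign at this point.
Therefore there is exactly 1 inflection point.

1


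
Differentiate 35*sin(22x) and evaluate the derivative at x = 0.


Apply the chain rule to differentiate 35*sin(22x):
d/dx [35*sin(22x)]
= 35 * cos(22x) * d/dx(22x)
= 35 * 22 * cos(22x)
= 770 * cos(22x)
Evaluate at x = 0:
= 770 * cos(0)
= 770 * 1
= 770

770


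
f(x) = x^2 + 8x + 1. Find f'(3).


Differentiate term by term using power and sum rules:
f(x) = x^2 + 8x + 1
f'(x) = 2x + 8
Substitute x = 3:
f'(3) = 2 * 3 + 8
= 6 + 8
= 14

14


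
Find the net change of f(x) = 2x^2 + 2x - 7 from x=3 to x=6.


Net change = f(b) - f(a)
f(x) = 2x^2 + 2x - 7
Compute f(6):
f(6) = 2 * 6^2 + 2 * 6 - 7
= 72 + 12 - 7
= 77
Compute f(3):
f(3) = 2 * 3^2 + 2 * 3 - 7
= 18 + 6 - 7
= 17
Net change = 77 - 17 = 60

60


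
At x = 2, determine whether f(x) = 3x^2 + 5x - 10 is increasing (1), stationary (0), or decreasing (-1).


Compute f'(x) to determine behavior:
f'(x) = 6x + 5
f'(2) = 6 * 2 + 5
= 12 + 5
= 17
Since f'(2) > 0, the function is increasing (1)

1


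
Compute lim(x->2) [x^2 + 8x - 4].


Since polynomials are continuous, we use direct substitution.
lim(x->2) of x^2 + 8x - 4
= 1 * 2^2 + 8 * 2 - 4
= 4 + 16 - 4
= 16

16


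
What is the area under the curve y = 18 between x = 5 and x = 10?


The area under a constant function y = 18 is a rectangle.
Width = 10 - 5 = 5
Height = 18
Area = width * height
= 5 * 18
= 90

90


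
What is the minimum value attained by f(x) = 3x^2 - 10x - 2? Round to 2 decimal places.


For a quadratic f(x) = ax^2 + bx + c with a > 0, the minimum is at the vertex.
Vertex x-coordinate: x = -b/(2a)
x = -(-10) / (2 * 3)
x = 10/6 = 5/3
Substitute back to find the minimum value:
f(5/3) = 3 * (5/3)^2 - 10 * (5/3) - 2
= 25/3 - 50/3 - 2
= -31/3 ≈ -10.33

-10.33


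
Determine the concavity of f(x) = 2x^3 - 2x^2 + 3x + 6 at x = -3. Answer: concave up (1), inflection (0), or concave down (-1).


Concavity is determined by the sign of f''(x).
f(x) = 2x^3 - 2x^2 + 3x + 6
f'(x) = 6x^2 - 4x + 3
f''(x) = 12x - 4
f''(-3) = 12 * (-3) - 4
= -36 - 4
= -40
Since f''(-3) < 0, the function is concave down (-1)

-1


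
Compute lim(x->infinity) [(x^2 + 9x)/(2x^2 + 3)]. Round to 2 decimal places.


For limits at infinity with equal-degree polynomials,
we compare leading coefficients.
Numerator leading term: x^2
Denominator leading term: 2x^2
Divide both by x^2:
lim = (1 + 9/x) / (2 + 3/x^2)
As x -> infinity, the 1/x and 1/x^2 terms vanish:
= 1/2 = 0.50

0.50


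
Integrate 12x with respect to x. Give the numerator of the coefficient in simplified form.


Apply the power rule for integration:
integral of ax^n dx = a/(n+1) * x^(n+1) + C
integral of 12x dx
= 12/2 * x^2 + C
= 6 * x^2 + C
The coefficient in lowest terms is 6 = 6/1, so its numerator is 6

6


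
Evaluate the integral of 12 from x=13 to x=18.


The integral of a constant k over [a, b] equals k * (b - a).
integral from 13 to 18 of 12 dx
= 12 * (18 - 13)
= 12 * 5
= 60

60


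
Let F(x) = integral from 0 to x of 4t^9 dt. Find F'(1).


By the Fundamental Theorem of Calculus (Part 1):
If F(x) = integral from 0 to x of f(t) dt, then F'(x) = f(x)
Here f(t) = 4t^9
So F'(x) = 4x^9
Evaluate at x = 1:
F'(1) = 4 * 1^9
= 4 * 1
= 4

4


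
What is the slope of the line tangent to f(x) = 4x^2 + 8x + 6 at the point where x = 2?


The slope of the tangent line equals f'(x) at the point.
f(x) = 4x^2 + 8x + 6
f'(x) = 8x + 8
At x = 2:
f'(2) = 8 * 2 + 8
= 16 + 8
= 24

24


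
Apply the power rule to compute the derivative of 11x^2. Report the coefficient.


We apply the power rule: d/dx [ax^n] = a*n * x^(n-1)
d/dx [11x^2]
= 11 * 2 * x^(2-1)
= 22x
The coefficient is 22

22


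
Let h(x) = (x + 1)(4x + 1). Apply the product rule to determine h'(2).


Let u(x) = x + 1 and v(x) = 4x + 1
u'(x) = 1
v'(x) = 4
Product rule: h'(x) = u'(x)*v(x) + u(x)*v'(x)
= 1 * (4x + 1) + (x + 1) * 4
At x = 2:
u(2) = 1 * 2 + 1 = 3
v(2) = 4 * 2 + 1 = 9
h'(2) = 1 * 9 + 3 * 4
= 9 + 12
= 21

21


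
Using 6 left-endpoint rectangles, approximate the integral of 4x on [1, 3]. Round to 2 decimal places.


Left Riemann sum uses left endpoints of each subinterval.
Interval: [1, 3], n = 6
dx = (3 - 1) / 6 = 1/3
Left endpoints: [1, 4/3, 5/3, 2, 7/3, 8/3]
f values: [4, 16/3, 20/3, 8, 28/3, 32/3]
Sum = dx * (sum of f values)
= 1/3 * 44
= 44/3 ≈ 14.67

14.67


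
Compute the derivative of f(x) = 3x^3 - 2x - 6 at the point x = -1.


Differentiate f(x) = 3x^3 - 2x - 6 term by term:
f'(x) = 9x^2 - 2
Substitute x = -1:
f'(-1) = 9 * (-1)^2 + 0 * (-1) - 2
= 9 + 0 - 2
= 7

7


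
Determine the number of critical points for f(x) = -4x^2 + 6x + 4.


Find where f'(x) = 0:
f'(x) = -8x + 6
Set f'(x) = 0:
-8x + 6 = 0
x = -6 / (-8) = 3/4
This is a linear equation in x, so there is exactly one solution.
Number of critical points: 1

1


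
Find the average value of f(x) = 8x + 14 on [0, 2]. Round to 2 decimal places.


Average value = 1/(b-a) * integral from a to b of f(x) dx
First compute the integral of 8x + 14:
F(x) = 4x^2 + 14x
F(2) = 4 * 4 + 14 * 2 = 44
F(0) = 4 * 0 + 14 * 0 = 0
Integral = 44 - 0 = 44
Average = 44 / (2 - 0) = 44 / 2
= 22 = 22.00

22.00


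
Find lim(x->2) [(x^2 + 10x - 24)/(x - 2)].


Direct substitution gives 0/0, so we factor the numerator.
Factor: (x^2 + 10x - 24) = (x - 2)(x + 12)
Cancel the common factor (x - 2):
(x^2 + 10x - 24)/(x - 2) = (x + 12)
Now substitute x = 2:
= (2) - (-12) = 14

14


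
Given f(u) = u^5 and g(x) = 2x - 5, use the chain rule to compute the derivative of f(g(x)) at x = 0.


Using the chain rule: (f(g(x)))' = f'(g(x)) * g'(x)
First, find g(0):
g(0) = 2 * 0 - 5 = -5
Next, f'(u) = 5u^4
And g'(x) = 2
So f'(g(0)) * g'(0)
= 5 * (-5)^4 * 2
= 5 * 625 * 2
= 6250

6250


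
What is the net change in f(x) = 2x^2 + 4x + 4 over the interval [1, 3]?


Net change = f(b) - f(a)
f(x) = 2x^2 + 4x + 4
Compute f(3):
f(3) = 2 * 3^2 + 4 * 3 + 4
= 18 + 12 + 4
= 34
Compute f(1):
f(1) = 2 * 1^2 + 4 * 1 + 4
= 2 + 4 + 4
= 10
Net change = 34 - 10 = 24

24


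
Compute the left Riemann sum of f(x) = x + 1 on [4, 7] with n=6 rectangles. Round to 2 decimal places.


Left Riemann sum uses left endpoints of each subinterval.
Interval: [4, 7], n = 6
dx = (7 - 4) / 6 = 1/2
Left endpoints: [4, 9/2, 5, 11/2, 6, 13/2]
f values: [5, 11/2, 6, 13/2, 7, 15/2]
Sum = dx * (sum of f values)
= 1/2 * 75/2
= 75/4 = 18.75

18.75


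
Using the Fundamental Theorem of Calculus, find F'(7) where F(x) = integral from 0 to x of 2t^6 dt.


By the Fundamental Theorem of Calculus (Part 1):
If F(x) = integral from 0 to x of f(t) dt, then F'(x) = f(x)
Here f(t) = 2t^6
So F'(x) = 2x^6
Evaluate at x = 7:
F'(7) = 2 * 7^6
= 2 * 117649
= 235298

235298


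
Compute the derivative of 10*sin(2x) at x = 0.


Apply the chain rule to differentiate 10*sin(2x):
d/dx [10*sin(2x)]
= 10 * cos(2x) * d/dx(2x)
= 10 * 2 * cos(2x)
= 20 * cos(2x)
Evaluate at x = 0:
= 20 * cos(0)
= 20 * 1
= 20

20


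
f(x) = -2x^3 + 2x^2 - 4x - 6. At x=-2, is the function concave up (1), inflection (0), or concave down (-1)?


Concavity is determined by the sign of f''(x).
f(x) = -2x^3 + 2x^2 - 4x - 6
f'(x) = -6x^2 + 4x - 4
f''(x) = -12x + 4
f''(-2) = -12 * (-2) + 4
= 24 + 4
= 28
Since f''(-2) > 0, the function is concave up (1)

1


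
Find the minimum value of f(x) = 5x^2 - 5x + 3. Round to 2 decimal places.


For a quadratic f(x) = ax^2 + bx + c with a > 0, the minimum is at the vertex.
Vertex x-coordinate: x = -b/(2a)
x = -(-5) / (2 * 5)
x = 5/10 = 1/2
Substitute back to find the minimum value:
f(1/2) = 5 * (1/2)^2 - 5 * (1/2) + 3
= 5/4 - 5/2 + 3
= 7/4 = 1.75

1.75


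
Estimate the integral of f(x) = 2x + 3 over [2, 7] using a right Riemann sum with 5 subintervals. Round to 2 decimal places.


Right Riemann sum uses right endpoints of each subinterval.
Interval: [2, 7], n = 5
dx = (7 - 2) / 5 = 1
Right endpoints: [3, 4, 5, 6, 7]
f values: [9, 11, 13, 15, 17]
Sum = dx * (sum of f values)
= 1 * 65
= 65 = 65.00

65.00


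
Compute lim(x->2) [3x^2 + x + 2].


Since polynomials are continuous, we use direct substitution.
lim(x->2) of 3x^2 + x + 2
= 3 * 2^2 + 1 * 2 + 2
= 12 + 2 + 2
= 16

16


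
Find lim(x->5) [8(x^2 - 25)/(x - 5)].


Direct substitution gives 0/0, so we factor the numerator.
Factor: 8(x^2 - 25) = 8 * (x - 5)(x + 5)
Cancel the common factor (x - 5):
8(x^2 - 25)/(x - 5) = 8 * (x + 5)
Now substitute x = 5:
= 8 * (5 + 5) = 80

80


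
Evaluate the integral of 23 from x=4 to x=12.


The integral of a constant k over [a, b] equals k * (b - a).
integral from 4 to 12 of 23 dx
= 23 * (12 - 4)
= 23 * 8
= 184

184


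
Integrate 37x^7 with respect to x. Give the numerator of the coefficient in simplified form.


Apply the power rule for integration:
integral of ax^n dx = a/(n+1) * x^(n+1) + C
integral of 37x^7 dx
= 37/8 * x^8 + C
The coefficient in lowest terms is 37/8, and its numerator is 37

37


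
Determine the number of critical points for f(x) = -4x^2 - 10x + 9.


Find where f'(x) = 0:
f'(x) = -8x - 10
Set f'(x) = 0:
-8x - 10 = 0
x = 10 / (-8) = -5/4
This is a linear equation in x, so there is exactly one solution.
Number of critical points: 1

1


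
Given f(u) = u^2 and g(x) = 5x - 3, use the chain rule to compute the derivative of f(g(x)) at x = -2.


Using the chain rule: (f(g(x)))' = f'(g(x)) * g'(x)
First, find g(-2):
g(-2) = 5 * (-2) - 3 = -13
Next, f'(u) = 2u
And g'(x) = 5
So f'(g(-2)) * g'(-2)
= 2 * (-13) * 5
= -130

-130


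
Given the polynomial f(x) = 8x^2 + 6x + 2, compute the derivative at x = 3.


Differentiate term by term using power and sum rules:
f(x) = 8x^2 + 6x + 2
f'(x) = 16x + 6
Substitute x = 3:
f'(3) = 16 * 3 + 6
= 48 + 6
= 54

54


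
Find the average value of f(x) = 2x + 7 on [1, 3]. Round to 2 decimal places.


Average value = 1/(b-a) * integral from a to b of f(x) dx
First compute the integral of 2x + 7:
F(x) = x^2 + 7x
F(3) = 1 * 9 + 7 * 3 = 30
F(1) = 1 * 1 + 7 * 1 = 8
Integral = 30 - 8 = 22
Average = 22 / (3 - 1) = 22 / 2
= 11 = 11.00

11.00


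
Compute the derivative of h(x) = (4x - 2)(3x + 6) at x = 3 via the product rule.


Let u(x) = 4x - 2 and v(x) = 3x + 6
u'(x) = 4
v'(x) = 3
Product rule: h'(x) = u'(x)*v(x) + u(x)*v'(x)
= 4 * (3x + 6) + (4x - 2) * 3
At x = 3:
u(3) = 4 * 3 - 2 = 10
v(3) = 3 * 3 + 6 = 15
h'(3) = 4 * 15 + 10 * 3
= 60 + 30
= 90

90


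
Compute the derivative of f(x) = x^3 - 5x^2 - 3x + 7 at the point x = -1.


Differentiate f(x) = x^3 - 5x^2 - 3x + 7 term by term:
f'(x) = 3x^2 - 10x - 3
Substitute x = -1:
f'(-1) = 3 * (-1)^2 - 10 * (-1) - 3
= 3 + 10 - 3
= 10

10


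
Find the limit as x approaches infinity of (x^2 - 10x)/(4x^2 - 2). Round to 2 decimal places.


For limits at infinity with equal-degree polynomials,
we compare leading coefficients.
Numerator leading term: x^2
Denominator leading term: 4x^2
Divide both by x^2:
lim = (1 - 10/x) / (4 - 2/x^2)
As x -> infinity, the 1/x and 1/x^2 terms vanish:
= 1/4 = 0.25

0.25


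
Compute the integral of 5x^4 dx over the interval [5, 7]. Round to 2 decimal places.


Find the antiderivative of 5x^4:
F(x) = 5/5 * x^5
Apply the Fundamental Theorem of Calculus:
F(7) - F(5)
= 5/5 * 7^5 - 5/5 * 5^5
= 5/5 * (16807 - 3125)
= 5/5 * 13682
= 13682 = 13682.00

13682.00


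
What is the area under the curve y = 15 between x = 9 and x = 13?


The area under a constant function y = 15 is a rectangle.
Width = 13 - 9 = 4
Height = 15
Area = width * height
= 4 * 15
= 60

60


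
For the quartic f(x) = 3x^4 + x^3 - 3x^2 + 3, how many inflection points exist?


Inflection points occur where f''(x) = 0 and concavity changes.
f(x) = 3x^4 + x^3 - 3x^2 + 3
f'(x) = 12x^3 + 3x^2 - 6x
f''(x) = 36x^2 + 6x - 6
This is a quadratic in x. Use the discriminant to count real roots.
Discriminant = (6)^2 - 4 * 36 * (-6)
= 36 - (-864)
= 900
Since discriminant > 0, f''(x) = 0 has 2 distinct real solutions.
A quadratic with two distinct real roots changes sign at each root, so concavity changes at both.
Number of inflection points: 2

2


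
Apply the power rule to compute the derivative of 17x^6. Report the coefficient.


We apply the power rule: d/dx [ax^n] = a*n * x^(n-1)
d/dx [17x^6]
= 17 * 6 * x^(6-1)
= 102x^5
The coefficient is 102

102


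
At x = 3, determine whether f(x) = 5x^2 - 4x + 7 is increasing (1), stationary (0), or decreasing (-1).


Compute f'(x) to determine behavior:
f'(x) = 10x - 4
f'(3) = 10 * 3 - 4
= 30 - 4
= 26
Since f'(3) > 0, the function is increasing (1)

1


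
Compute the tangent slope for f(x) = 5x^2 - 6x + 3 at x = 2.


The slope of the tangent line equals f'(x) at the point.
f(x) = 5x^2 - 6x + 3
f'(x) = 10x - 6
At x = 2:
f'(2) = 10 * 2 - 6
= 20 - 6
= 14

14


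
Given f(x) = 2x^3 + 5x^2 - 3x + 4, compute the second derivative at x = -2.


First derivative:
f'(x) = 6x^2 + 10x - 3
Second derivative:
f''(x) = 12x + 10
Substitute x = -2:
f''(-2) = 12 * (-2) + 10
= -24 + 10
= -14

-14


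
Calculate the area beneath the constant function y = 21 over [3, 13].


The area under a constant function y = 21 is a rectangle.
Width = 13 - 3 = 10
Height = 21
Area = width * height
= 10 * 21
= 210

210


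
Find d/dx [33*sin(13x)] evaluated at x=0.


Apply the chain rule to differentiate 33*sin(13x):
d/dx [33*sin(13x)]
= 33 * cos(13x) * d/dx(13x)
= 33 * 13 * cos(13x)
= 429 * cos(13x)
Evaluate at x = 0:
= 429 * cos(0)
= 429 * 1
= 429

429


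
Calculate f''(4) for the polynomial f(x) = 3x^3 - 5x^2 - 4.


First derivative:
f'(x) = 9x^2 - 10x
Second derivative:
f''(x) = 18x - 10
Substitute x = 4:
f''(4) = 18 * 4 - 10
= 72 - 10
= 62

62


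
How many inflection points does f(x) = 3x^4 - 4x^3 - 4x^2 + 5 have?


Inflection points occur where f''(x) = 0 and concavity changes.
f(x) = 3x^4 - 4x^3 - 4x^2 + 5
f'(x) = 12x^3 - 12x^2 - 8x
f''(x) = 36x^2 - 24x - 8
This is a quadratic in x. Use the discriminant to count real roots.
Discriminant = (-24)^2 - 4 * 36 * (-8)
= 576 - (-1152)
= 1728
Since discriminant > 0, f''(x) = 0 has 2 distinct real solutions.
A quadratic with two distinct real roots changes sign at each root, so concavity changes at both.
Number of inflection points: 2

2


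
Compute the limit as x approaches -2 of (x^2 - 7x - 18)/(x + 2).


Direct substitution gives 0/0, so we factor the numerator.
Factor: (x^2 - 7x - 18) = (x + 2)(x - 9)
Cancel the common factor (x + 2):
(x^2 - 7x - 18)/(x + 2) = (x - 9)
Now substitute x = -2:
= (-2) - (9) = -11

-11


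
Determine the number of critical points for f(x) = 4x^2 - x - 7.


Find where f'(x) = 0:
f'(x) = 8x - 1
Set f'(x) = 0:
8x - 1 = 0
x = 1 / 8 = 1/8
This is a linear equation in x, so there is exactly one solution.
Number of critical points: 1

1


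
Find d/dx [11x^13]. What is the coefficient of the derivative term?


We apply the power rule: d/dx [ax^n] = a*n * x^(n-1)
d/dx [11x^13]
= 11 * 13 * x^(13-1)
= 143x^12
The coefficient is 143

143


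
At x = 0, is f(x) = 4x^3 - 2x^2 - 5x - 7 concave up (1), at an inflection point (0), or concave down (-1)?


Concavity is determined by the sign of f''(x).
f(x) = 4x^3 - 2x^2 - 5x - 7
f'(x) = 12x^2 - 4x - 5
f''(x) = 24x - 4
f''(0) = 24 * 0 - 4
= 0 - 4
= -4
Since f''(0) < 0, the function is concave down (-1)

-1


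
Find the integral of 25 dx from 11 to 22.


The integral of a constant k over [a, b] equals k * (b - a).
integral from 11 to 22 of 25 dx
= 25 * (22 - 11)
= 25 * 11
= 275

275


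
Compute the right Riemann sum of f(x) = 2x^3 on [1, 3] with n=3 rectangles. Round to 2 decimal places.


Right Riemann sum uses right endpoints of each subinterval.
Interval: [1, 3], n = 3
dx = (3 - 1) / 3 = 2/3
Right endpoints: [5/3, 7/3, 3]
f values: [250/27, 686/27, 54]
Sum = dx * (sum of f values)
= 2/3 * 266/3
= 532/9 ≈ 59.11

59.11


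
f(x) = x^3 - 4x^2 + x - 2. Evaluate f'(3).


Differentiate f(x) = x^3 - 4x^2 + x - 2 term by term:
f'(x) = 3x^2 - 8x + 1
Substitute x = 3:
f'(3) = 3 * 3^2 - 8 * 3 + 1
= 27 - 24 + 1
= 4

4


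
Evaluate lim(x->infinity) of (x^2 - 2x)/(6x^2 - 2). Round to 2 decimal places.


For limits at infinity with equal-degree polynomials,
we compare leading coefficients.
Numerator leading term: x^2
Denominator leading term: 6x^2
Divide both by x^2:
lim = (1 - 2/x) / (6 - 2/x^2)
As x -> infinity, the 1/x and 1/x^2 terms vanish:
= 1/6 ≈ 0.17

0.17


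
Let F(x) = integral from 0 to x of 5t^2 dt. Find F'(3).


By the Fundamental Theorem of Calculus (Part 1):
If F(x) = integral from 0 to x of f(t) dt, then F'(x) = f(x)
Here f(t) = 5t^2
So F'(x) = 5x^2
Evaluate at x = 3:
F'(3) = 5 * 3^2
= 5 * 9
= 45

45


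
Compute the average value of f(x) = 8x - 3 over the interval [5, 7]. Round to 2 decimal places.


Average value = 1/(b-a) * integral from a to b of f(x) dx
First compute the integral of 8x - 3:
F(x) = 4x^2 - 3x
F(7) = 4 * 49 - 3 * 7 = 175
F(5) = 4 * 25 - 3 * 5 = 85
Integral = 175 - 85 = 90
Average = 90 / (7 - 5) = 90 / 2
= 45 = 45.00

45.00


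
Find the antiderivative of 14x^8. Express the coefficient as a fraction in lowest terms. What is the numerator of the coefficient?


Apply the power rule for integration:
integral of ax^n dx = a/(n+1) * x^(n+1) + C
integral of 14x^8 dx
= 14/9 * x^9 + C
The coefficient in lowest terms is 14/9, and its numerator is 14

14


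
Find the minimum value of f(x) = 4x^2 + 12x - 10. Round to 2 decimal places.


For a quadratic f(x) = ax^2 + bx + c with a > 0, the minimum is at the vertex.
Vertex x-coordinate: x = -b/(2a)
x = -(12) / (2 * 4)
x = -12/8 = -3/2
Substitute back to find the minimum value:
f(-3/2) = 4 * (-3/2)^2 + 12 * (-3/2) - 10
= 9 - 18 - 10
= -19 = -19.00

-19.00


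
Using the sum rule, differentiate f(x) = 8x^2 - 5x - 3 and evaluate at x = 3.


Differentiate term by term using power and sum rules:
f(x) = 8x^2 - 5x - 3
f'(x) = 16x - 5
Substitute x = 3:
f'(3) = 16 * 3 - 5
= 48 - 5
= 43

43


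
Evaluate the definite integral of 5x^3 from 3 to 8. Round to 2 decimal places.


Find the antiderivative of 5x^3:
F(x) = 5/4 * x^4
Apply the Fundamental Theorem of Calculus:
F(8) - F(3)
= 5/4 * 8^4 - 5/4 * 3^4
= 5/4 * (4096 - 81)
= 5/4 * 4015
= 20075/4 = 5018.75

5018.75


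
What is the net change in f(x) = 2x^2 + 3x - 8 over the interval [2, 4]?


Net change = f(b) - f(a)
f(x) = 2x^2 + 3x - 8
Compute f(4):
f(4) = 2 * 4^2 + 3 * 4 - 8
= 32 + 12 - 8
= 36
Compute f(2):
f(2) = 2 * 2^2 + 3 * 2 - 8
= 8 + 6 - 8
= 6
Net change = 36 - 6 = 30

30


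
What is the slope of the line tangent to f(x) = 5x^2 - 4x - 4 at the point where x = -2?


The slope of the tangent line equals f'(x) at the point.
f(x) = 5x^2 - 4x - 4
f'(x) = 10x - 4
At x = -2:
f'(-2) = 10 * (-2) - 4
= -20 - 4
= -24

-24


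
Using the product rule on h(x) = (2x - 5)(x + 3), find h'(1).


Let u(x) = 2x - 5 and v(x) = x + 3
u'(x) = 2
v'(x) = 1
Product rule: h'(x) = u'(x)*v(x) + u(x)*v'(x)
= 2 * (x + 3) + (2x - 5) * 1
At x = 1:
u(1) = 2 * 1 - 5 = -3
v(1) = 1 * 1 + 3 = 4
h'(1) = 2 * 4 + (-3) * 1
= 8 - 3
= 5

5


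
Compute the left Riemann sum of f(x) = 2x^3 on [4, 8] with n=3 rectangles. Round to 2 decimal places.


Left Riemann sum uses left endpoints of each subinterval.
Interval: [4, 8], n = 3
dx = (8 - 4) / 3 = 4/3
Left endpoints: [4, 16/3, 20/3]
f values: [128, 8192/27, 16000/27]
Sum = dx * (sum of f values)
= 4/3 * 1024
= 4096/3 ≈ 1365.33

1365.33


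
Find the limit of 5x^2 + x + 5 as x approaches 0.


Since polynomials are continuous, we use direct substitution.
lim(x->0) of 5x^2 + x + 5
= 5 * 0^2 + 1 * 0 + 5
= 0 + 0 + 5
= 5

5


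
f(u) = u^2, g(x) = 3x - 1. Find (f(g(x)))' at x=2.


Using the chain rule: (f(g(x)))' = f'(g(x)) * g'(x)
First, find g(2):
g(2) = 3 * 2 - 1 = 5
Next, f'(u) = 2u
And g'(x) = 3
So f'(g(2)) * g'(2)
= 2 * 5 * 3
= 30

30


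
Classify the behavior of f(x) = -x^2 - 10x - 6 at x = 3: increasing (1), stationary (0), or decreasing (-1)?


Compute f'(x) to determine behavior:
f'(x) = -2x - 10
f'(3) = -2 * 3 - 10
= -6 - 10
= -16
Since f'(3) < 0, the function is decreasing (-1)

-1


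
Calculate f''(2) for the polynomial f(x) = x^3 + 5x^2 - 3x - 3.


First derivative:
f'(x) = 3x^2 + 10x - 3
Second derivative:
f''(x) = 6x + 10
Substitute x = 2:
f''(2) = 6 * 2 + 10
= 12 + 10
= 22

22


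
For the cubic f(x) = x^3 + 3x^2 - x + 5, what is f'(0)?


Differentiate f(x) = x^3 + 3x^2 - x + 5 term by term:
f'(x) = 3x^2 + 6x - 1
Substitute x = 0:
f'(0) = 3 * 0^2 + 6 * 0 - 1
= 0 + 0 - 1
= -1

-1


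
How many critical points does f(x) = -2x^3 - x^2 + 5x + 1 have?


Find where f'(x) = 0:
f(x) = -2x^3 - x^2 + 5x + 1
f'(x) = -6x^2 - 2x + 5
This is a quadratic in x. Use the discriminant to count real roots.
Discriminant = (-2)^2 - 4 * (-6) * 5
= 4 - (-120)
= 124
Since discriminant > 0, f'(x) = 0 has 2 real solutions.
Number of critical points: 2

2


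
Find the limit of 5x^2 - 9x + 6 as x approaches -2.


Since polynomials are continuous, we use direct substitution.
lim(x->-2) of 5x^2 - 9x + 6
= 5 * (-2)^2 - 9 * (-2) + 6
= 20 + 18 + 6
= 44

44


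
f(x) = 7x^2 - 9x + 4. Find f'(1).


Differentiate term by term using power and sum rules:
f(x) = 7x^2 - 9x + 4
f'(x) = 14x - 9
Substitute x = 1:
f'(1) = 14 * 1 - 9
= 14 - 9
= 5

5


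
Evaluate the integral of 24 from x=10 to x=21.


The integral of a constant k over [a, b] equals k * (b - a).
integral from 10 to 21 of 24 dx
= 24 * (21 - 10)
= 24 * 11
= 264

264


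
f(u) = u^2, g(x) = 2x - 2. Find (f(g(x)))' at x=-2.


Using the chain rule: (f(g(x)))' = f'(g(x)) * g'(x)
First, find g(-2):
g(-2) = 2 * (-2) - 2 = -6
Next, f'(u) = 2u
And g'(x) = 2
So f'(g(-2)) * g'(-2)
= 2 * (-6) * 2
= -24

-24


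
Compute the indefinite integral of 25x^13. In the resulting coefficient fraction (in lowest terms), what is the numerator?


Apply the power rule for integration:
integral of ax^n dx = a/(n+1) * x^(n+1) + C
integral of 25x^13 dx
= 25/14 * x^14 + C
The coefficient in lowest terms is 25/14, and its numerator is 25

25
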